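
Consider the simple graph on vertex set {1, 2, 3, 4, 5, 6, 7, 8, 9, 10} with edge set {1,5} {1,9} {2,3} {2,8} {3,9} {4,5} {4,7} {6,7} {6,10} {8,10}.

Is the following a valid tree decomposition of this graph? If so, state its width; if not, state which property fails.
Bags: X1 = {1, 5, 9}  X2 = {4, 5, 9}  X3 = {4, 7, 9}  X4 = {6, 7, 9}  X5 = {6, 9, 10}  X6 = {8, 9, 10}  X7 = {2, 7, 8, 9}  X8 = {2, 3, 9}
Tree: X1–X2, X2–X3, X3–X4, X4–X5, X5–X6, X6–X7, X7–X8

No — bags containing vertex 7 are not connected in the tree.

A tree decomposition must satisfy three properties: every vertex lies in some bag; for every edge, both endpoints lie together in some bag; and for every vertex, the bags containing it form a connected subtree. Here bags containing vertex 7 are not connected in the tree, so the decomposition is invalid.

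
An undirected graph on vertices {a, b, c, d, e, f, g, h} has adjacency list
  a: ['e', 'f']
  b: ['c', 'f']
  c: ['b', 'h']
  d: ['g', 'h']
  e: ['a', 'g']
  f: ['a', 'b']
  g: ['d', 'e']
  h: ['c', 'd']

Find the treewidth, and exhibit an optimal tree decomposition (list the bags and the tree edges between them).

Treewidth 2.
One optimal decomposition is:
Bags: B1 = {d, g, h}  B2 = {c, g, h}  B3 = {b, c, g}  B4 = {b, f, g}  B5 = {a, f, g}  B6 = {a, e, g}
Tree: B1–B2, B2–B3, B3–B4, B4–B5, B5–B6

Each bag holds 3 vertices, so the decomposition has width 2, which upper-bounds the treewidth. Since g–d–h–c–b–f–a–e–g is a cycle in G, G is not acyclic. Forests are exactly the graphs of treewidth ≤ 1, so tw(G) ≥ 2. The upper and lower bounds meet at 2, so that is the treewidth.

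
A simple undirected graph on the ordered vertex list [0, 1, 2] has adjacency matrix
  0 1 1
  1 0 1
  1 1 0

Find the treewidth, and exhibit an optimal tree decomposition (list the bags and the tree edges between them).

A single bag containing all 3 vertices is trivially a valid decomposition of width 2. On the other hand G contains the 3-clique {0, 1, 2}. A clique must lie in a single bag of any decomposition, so no decomposition can have width below 2. Therefore the treewidth is 2.

Treewidth 2.
One such decomposition:
Bags: B1 = {0, 1, 2}
Tree: (single bag)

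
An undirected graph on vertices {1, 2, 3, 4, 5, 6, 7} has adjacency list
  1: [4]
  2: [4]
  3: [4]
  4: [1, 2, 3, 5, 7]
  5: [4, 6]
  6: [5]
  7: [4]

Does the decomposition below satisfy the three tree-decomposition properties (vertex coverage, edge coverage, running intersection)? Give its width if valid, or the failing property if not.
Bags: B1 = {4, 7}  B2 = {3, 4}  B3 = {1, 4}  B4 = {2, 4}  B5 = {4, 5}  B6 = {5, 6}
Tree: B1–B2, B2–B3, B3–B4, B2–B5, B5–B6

Vertex coverage: the bags together contain {1, 2, 3, 4, 5, 6, 7}, the full vertex set. Edge coverage: each edge of G has both endpoints in at least one bag. Running intersection: for every vertex, the bags containing it form a connected subtree. All three properties hold, so this is a valid tree decomposition of width max|bag| − 1 = 1, and hence tw(G) ≤ 1.

Yes; width 1.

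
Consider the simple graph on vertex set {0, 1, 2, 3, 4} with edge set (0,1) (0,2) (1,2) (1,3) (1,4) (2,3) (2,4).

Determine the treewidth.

2

A width-2 tree decomposition is:
Bags: B1 = {0, 1, 2}  B2 = {1, 2, 3}  B3 = {1, 2, 4}
Tree: B1–B2, B1–B3
Each bag holds 3 vertices, so the decomposition has width 2, which upper-bounds the treewidth. On the other hand G contains the 3-clique {0, 1, 2}. A clique must lie in a single bag of any decomposition, so no decomposition can have width below 2. Combining the bounds, tw(G) = 2.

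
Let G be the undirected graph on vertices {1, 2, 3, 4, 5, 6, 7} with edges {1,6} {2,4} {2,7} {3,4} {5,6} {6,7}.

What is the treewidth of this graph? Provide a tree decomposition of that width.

Treewidth 1.
One such decomposition:
Bags: B1 = {2, 7}  B2 = {2, 4}  B3 = {6, 7}  B4 = {3, 4}  B5 = {5, 6}  B6 = {1, 6}
Tree: B1–B2, B1–B3, B2–B4, B3–B5, B3–B6

The largest bag has 2 vertices, giving width 1; this decomposition certifies tw(G) ≤ 1. Any graph with an edge has treewidth ≥ 1, and G has the edge 2–7. The upper and lower bounds meet at 1, so that is the treewidth.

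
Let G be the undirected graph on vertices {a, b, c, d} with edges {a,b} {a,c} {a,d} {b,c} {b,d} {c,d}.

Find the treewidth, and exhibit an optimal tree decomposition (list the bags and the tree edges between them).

With just one bag of size 4, the width is 4 − 1 = 3, so tw(G) ≤ 3. On the other hand G contains the 4-clique {a, b, c, d}. A clique must lie in a single bag of any decomposition, so no decomposition can have width below 3. Hence tw(G) = 3 exactly.

Treewidth 3.
One such decomposition:
Bags: B1 = {a, b, c, d}
Tree: (single bag)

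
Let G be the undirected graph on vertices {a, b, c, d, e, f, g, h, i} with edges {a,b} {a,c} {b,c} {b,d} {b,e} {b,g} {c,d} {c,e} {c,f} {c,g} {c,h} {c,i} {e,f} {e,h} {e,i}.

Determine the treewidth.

2

A width-2 tree decomposition is:
Bags: B1 = {a, b, c}  B2 = {b, c, e}  B3 = {b, c, d}  B4 = {c, e, i}  B5 = {c, e, f}  B6 = {b, c, g}  B7 = {c, e, h}
Tree: B1–B2, B2–B3, B2–B4, B2–B5, B2–B6, B5–B7
Each bag holds 3 vertices, so the decomposition has width 2, which upper-bounds the treewidth. Conversely, {c, e, h} is a clique of size 3, and the vertices of any clique must share a bag in every tree decomposition; so some bag has ≥ 3 vertices and tw(G) ≥ 2. Therefore the treewidth is 2.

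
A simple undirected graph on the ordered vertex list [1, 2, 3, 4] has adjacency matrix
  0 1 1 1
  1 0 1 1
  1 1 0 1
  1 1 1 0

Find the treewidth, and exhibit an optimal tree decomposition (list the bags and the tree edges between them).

With just one bag of size 4, the width is 4 − 1 = 3, so tw(G) ≤ 3. For the lower bound, the 4 vertices {1, 2, 3, 4} are pairwise adjacent, and any tree decomposition puts a clique entirely inside one bag — forcing width ≥ 3. Therefore the treewidth is 3.

Treewidth 3.
One optimal decomposition is:
Bags: B1 = {1, 2, 3, 4}
Tree: (single bag)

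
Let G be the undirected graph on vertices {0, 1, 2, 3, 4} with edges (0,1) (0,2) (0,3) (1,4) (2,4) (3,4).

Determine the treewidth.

2

A width-2 tree decomposition is:
Bags: B1 = {0, 3, 4}  B2 = {0, 2, 4}  B3 = {0, 1, 4}
Tree: B1–B2, B2–B3
Every bag has size at most 3, so the width is 3 − 1 = 2 and tw(G) ≤ 2. The edges 4–3–0–2–4 form a cycle, so G is not a tree and its treewidth is at least 2. The upper and lower bounds meet at 2, so that is the treewidth.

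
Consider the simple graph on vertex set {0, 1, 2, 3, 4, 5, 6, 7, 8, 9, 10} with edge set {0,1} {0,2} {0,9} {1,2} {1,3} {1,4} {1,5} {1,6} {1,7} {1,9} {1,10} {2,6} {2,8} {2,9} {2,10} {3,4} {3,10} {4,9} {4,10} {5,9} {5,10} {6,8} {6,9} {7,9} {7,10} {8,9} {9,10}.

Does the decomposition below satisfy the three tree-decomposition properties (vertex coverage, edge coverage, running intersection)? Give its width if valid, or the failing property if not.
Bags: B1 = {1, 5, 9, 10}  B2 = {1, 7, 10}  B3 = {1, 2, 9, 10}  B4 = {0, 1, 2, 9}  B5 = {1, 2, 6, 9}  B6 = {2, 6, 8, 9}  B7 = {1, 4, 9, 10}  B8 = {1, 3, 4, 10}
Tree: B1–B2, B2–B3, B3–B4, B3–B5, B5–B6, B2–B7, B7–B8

A tree decomposition must satisfy three properties: every vertex lies in some bag; for every edge, both endpoints lie together in some bag; and for every vertex, the bags containing it form a connected subtree. Here edge (9,7) lies in no bag, so the decomposition is invalid.

No — edge (9,7) lies in no bag.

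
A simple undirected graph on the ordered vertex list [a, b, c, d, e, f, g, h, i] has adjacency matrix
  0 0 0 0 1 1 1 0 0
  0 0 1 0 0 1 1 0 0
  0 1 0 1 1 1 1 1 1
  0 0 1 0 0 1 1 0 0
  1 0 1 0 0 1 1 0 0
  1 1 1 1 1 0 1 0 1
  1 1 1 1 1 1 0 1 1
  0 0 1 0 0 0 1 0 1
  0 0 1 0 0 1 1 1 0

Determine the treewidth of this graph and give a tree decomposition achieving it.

The largest bag has 4 vertices, giving width 3; this decomposition certifies tw(G) ≤ 3. Conversely, {c, g, h, i} is a clique of size 4, and the vertices of any clique must share a bag in every tree decomposition; so some bag has ≥ 4 vertices and tw(G) ≥ 3. The upper and lower bounds meet at 3, so that is the treewidth.

Treewidth 3.
One optimal decomposition is:
Bags: B1 = {c, e, f, g}  B2 = {b, c, f, g}  B3 = {c, f, g, i}  B4 = {c, d, f, g}  B5 = {a, e, f, g}  B6 = {c, g, h, i}
Tree: B1–B2, B2–B3, B3–B4, B1–B5, B3–B6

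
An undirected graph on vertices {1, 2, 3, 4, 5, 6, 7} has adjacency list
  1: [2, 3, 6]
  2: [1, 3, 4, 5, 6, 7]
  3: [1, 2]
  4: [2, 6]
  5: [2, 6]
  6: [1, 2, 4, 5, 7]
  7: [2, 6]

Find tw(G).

2

A width-2 tree decomposition is:
Bags: B1 = {2, 6, 7}  B2 = {2, 5, 6}  B3 = {1, 2, 6}  B4 = {2, 4, 6}  B5 = {1, 2, 3}
Tree: B1–B2, B2–B3, B1–B4, B3–B5
Each bag holds 3 vertices, so the decomposition has width 2, which upper-bounds the treewidth. For the lower bound, the 3 vertices {1, 2, 3} are pairwise adjacent, and any tree decomposition puts a clique entirely inside one bag — forcing width ≥ 2. The upper and lower bounds meet at 2, so that is the treewidth.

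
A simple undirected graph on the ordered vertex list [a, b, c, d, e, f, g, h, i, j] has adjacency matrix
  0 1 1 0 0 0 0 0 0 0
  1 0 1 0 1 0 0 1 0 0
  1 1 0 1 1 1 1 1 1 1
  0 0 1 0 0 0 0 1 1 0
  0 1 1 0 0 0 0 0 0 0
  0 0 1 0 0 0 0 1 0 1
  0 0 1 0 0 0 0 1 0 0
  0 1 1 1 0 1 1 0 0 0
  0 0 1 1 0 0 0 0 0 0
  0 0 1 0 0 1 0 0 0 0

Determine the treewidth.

2

A width-2 tree decomposition is:
Bags: B1 = {c, f, h}  B2 = {c, f, j}  B3 = {b, c, h}  B4 = {c, g, h}  B5 = {c, d, h}  B6 = {c, d, i}  B7 = {a, b, c}  B8 = {b, c, e}
Tree: B1–B2, B1–B3, B1–B4, B1–B5, B5–B6, B3–B7, B7–B8
Each bag holds 3 vertices, so the decomposition has width 2, which upper-bounds the treewidth. On the other hand G contains the 3-clique {c, d, h}. A clique must lie in a single bag of any decomposition, so no decomposition can have width below 2. The upper and lower bounds meet at 2, so that is the treewidth.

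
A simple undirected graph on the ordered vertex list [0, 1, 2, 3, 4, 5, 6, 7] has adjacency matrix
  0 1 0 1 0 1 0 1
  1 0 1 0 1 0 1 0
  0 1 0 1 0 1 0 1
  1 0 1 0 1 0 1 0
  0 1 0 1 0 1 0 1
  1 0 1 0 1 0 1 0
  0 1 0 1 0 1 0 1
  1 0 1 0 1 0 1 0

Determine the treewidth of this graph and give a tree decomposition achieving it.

Treewidth 4.
One optimal decomposition is:
Bags: B1 = {0, 2, 4, 6, 7}  B2 = {0, 2, 3, 4, 6}  B3 = {0, 2, 4, 5, 6}  B4 = {0, 1, 2, 4, 6}
Tree: B1–B2, B2–B3, B3–B4

Each bag holds 5 vertices, so the decomposition has width 4, which upper-bounds the treewidth. For the lower bound: the 5 vertex sets {4,7}, {0,3}, {5,6}, {2}, {1} are disjoint, each induces a connected subgraph, and every pair is joined by at least one edge of G. Contracting each set to a single vertex therefore yields K_{5} as a minor, and since treewidth is minor-monotone, tw(G) ≥ tw(K_{5}) = 4. Therefore the treewidth is 4.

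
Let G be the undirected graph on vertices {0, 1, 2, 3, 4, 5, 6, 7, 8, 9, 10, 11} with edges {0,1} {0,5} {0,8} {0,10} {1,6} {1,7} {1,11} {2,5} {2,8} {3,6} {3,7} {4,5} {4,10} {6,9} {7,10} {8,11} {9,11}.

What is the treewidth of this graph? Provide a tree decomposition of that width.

Treewidth 3.
One such decomposition:
Bags: B1 = {2, 4, 5, 8}  B2 = {0, 4, 5, 8}  B3 = {0, 4, 8, 10}  B4 = {0, 8, 10, 11}  B5 = {0, 1, 10, 11}  B6 = {1, 7, 10, 11}  B7 = {1, 7, 9, 11}  B8 = {1, 6, 7, 9}  B9 = {3, 6, 7, 9}
Tree: B1–B2, B2–B3, B3–B4, B4–B5, B5–B6, B6–B7, B7–B8, B8–B9

The largest bag has 4 vertices, giving width 3; this decomposition certifies tw(G) ≤ 3. For the lower bound: the 4 vertex sets {2,4,5}, {8}, {0}, {1,7,10,11} are disjoint, each induces a connected subgraph, and every pair is joined by at least one edge of G. Contracting each set to a single vertex therefore yields K_{4} as a minor, and since treewidth is minor-monotone, tw(G) ≥ tw(K_{4}) = 3. Combining the bounds, tw(G) = 3.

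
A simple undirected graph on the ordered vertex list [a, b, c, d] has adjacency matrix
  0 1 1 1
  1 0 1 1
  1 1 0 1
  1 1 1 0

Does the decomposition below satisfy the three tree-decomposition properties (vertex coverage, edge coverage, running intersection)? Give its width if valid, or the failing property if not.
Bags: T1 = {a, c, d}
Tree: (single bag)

No — vertex b appears in no bag.

A tree decomposition must satisfy three properties: every vertex lies in some bag; for every edge, both endpoints lie together in some bag; and for every vertex, the bags containing it form a connected subtree. Here vertex b appears in no bag, so the decomposition is invalid.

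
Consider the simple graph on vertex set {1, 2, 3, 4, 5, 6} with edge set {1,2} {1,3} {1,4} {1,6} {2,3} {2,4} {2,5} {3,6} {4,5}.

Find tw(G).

A width-2 tree decomposition is:
Bags: B1 = {1, 2, 3}  B2 = {1, 2, 4}  B3 = {2, 4, 5}  B4 = {1, 3, 6}
Tree: B1–B2, B2–B3, B1–B4
Every bag has size at most 3, so the width is 3 − 1 = 2 and tw(G) ≤ 2. On the other hand G contains the 3-clique {1, 2, 3}. A clique must lie in a single bag of any decomposition, so no decomposition can have width below 2. Hence tw(G) = 2 exactly.

2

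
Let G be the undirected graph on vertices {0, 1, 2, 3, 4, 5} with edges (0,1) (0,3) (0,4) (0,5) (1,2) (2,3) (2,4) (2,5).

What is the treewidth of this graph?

2

A width-2 tree decomposition is:
Bags: B1 = {0, 2, 4}  B2 = {0, 1, 2}  B3 = {0, 2, 5}  B4 = {0, 2, 3}
Tree: B1–B2, B2–B3, B3–B4
Every bag has size at most 3, so the width is 3 − 1 = 2 and tw(G) ≤ 2. The edges 4–0–1–2–4 form a cycle, so G is not a tree and its treewidth is at least 2. Hence tw(G) = 2 exactly.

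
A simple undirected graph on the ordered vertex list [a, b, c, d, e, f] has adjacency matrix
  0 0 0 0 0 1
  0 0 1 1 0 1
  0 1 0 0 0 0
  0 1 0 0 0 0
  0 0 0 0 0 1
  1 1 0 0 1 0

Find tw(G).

1

A width-1 tree decomposition is:
Bags: B1 = {e, f}  B2 = {b, f}  B3 = {b, d}  B4 = {a, f}  B5 = {b, c}
Tree: B1–B2, B2–B3, B2–B4, B2–B5
Every bag has size at most 2, so the width is 2 − 1 = 1 and tw(G) ≤ 1. Since G has at least one edge (e.g. e–f), it is not an edgeless graph, so tw(G) ≥ 1. Hence tw(G) = 1 exactly.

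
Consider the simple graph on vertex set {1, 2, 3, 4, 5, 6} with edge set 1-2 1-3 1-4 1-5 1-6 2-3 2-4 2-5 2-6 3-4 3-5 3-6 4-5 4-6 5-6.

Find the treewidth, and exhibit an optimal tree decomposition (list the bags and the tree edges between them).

Treewidth 5.
Bags: B1 = {1, 2, 3, 4, 5, 6}
Tree: (single bag)

With just one bag of size 6, the width is 6 − 1 = 5, so tw(G) ≤ 5. On the other hand G contains the 6-clique {1, 2, 3, 4, 5, 6}. A clique must lie in a single bag of any decomposition, so no decomposition can have width below 5. Therefore the treewidth is 5.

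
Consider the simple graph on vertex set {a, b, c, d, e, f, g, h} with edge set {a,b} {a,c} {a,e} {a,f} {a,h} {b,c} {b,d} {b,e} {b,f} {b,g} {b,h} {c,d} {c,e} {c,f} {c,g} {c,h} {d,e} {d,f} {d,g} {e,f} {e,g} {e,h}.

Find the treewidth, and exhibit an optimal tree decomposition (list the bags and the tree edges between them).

Treewidth 4.
One such decomposition:
Bags: B1 = {a, b, c, e, f}  B2 = {a, b, c, e, h}  B3 = {b, c, d, e, f}  B4 = {b, c, d, e, g}
Tree: B1–B2, B1–B3, B3–B4

Every bag has size at most 5, so the width is 5 − 1 = 4 and tw(G) ≤ 4. On the other hand G contains the 5-clique {b, c, d, e, g}. A clique must lie in a single bag of any decomposition, so no decomposition can have width below 4. Hence tw(G) = 4 exactly.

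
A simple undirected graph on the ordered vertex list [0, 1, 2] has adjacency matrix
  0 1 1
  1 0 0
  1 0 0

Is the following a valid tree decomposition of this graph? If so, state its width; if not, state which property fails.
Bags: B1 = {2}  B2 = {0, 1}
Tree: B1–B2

A tree decomposition must satisfy three properties: every vertex lies in some bag; for every edge, both endpoints lie together in some bag; and for every vertex, the bags containing it form a connected subtree. Here edge (0,2) lies in no bag, so the decomposition is invalid.

No — edge (0,2) lies in no bag.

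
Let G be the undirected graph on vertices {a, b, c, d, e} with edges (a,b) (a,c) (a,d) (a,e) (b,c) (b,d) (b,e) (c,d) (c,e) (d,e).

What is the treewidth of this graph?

A width-4 tree decomposition is:
Bags: B1 = {a, b, c, d, e}
Tree: (single bag)
With just one bag of size 5, the width is 5 − 1 = 4, so tw(G) ≤ 4. Conversely, {a, b, c, d, e} is a clique of size 5, and the vertices of any clique must share a bag in every tree decomposition; so some bag has ≥ 5 vertices and tw(G) ≥ 4. Hence tw(G) = 4 exactly.

4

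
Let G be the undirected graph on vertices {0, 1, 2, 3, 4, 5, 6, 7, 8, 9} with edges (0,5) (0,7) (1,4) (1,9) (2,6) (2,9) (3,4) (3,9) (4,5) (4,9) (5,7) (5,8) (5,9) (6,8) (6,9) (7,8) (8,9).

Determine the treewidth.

A width-2 tree decomposition is:
Bags: B1 = {4, 5, 9}  B2 = {1, 4, 9}  B3 = {5, 8, 9}  B4 = {6, 8, 9}  B5 = {3, 4, 9}  B6 = {5, 7, 8}  B7 = {2, 6, 9}  B8 = {0, 5, 7}
Tree: B1–B2, B1–B3, B3–B4, B1–B5, B3–B6, B4–B7, B6–B8
The largest bag has 3 vertices, giving width 2; this decomposition certifies tw(G) ≤ 2. On the other hand G contains the 3-clique {0, 5, 7}. A clique must lie in a single bag of any decomposition, so no decomposition can have width below 2. Hence tw(G) = 2 exactly.

2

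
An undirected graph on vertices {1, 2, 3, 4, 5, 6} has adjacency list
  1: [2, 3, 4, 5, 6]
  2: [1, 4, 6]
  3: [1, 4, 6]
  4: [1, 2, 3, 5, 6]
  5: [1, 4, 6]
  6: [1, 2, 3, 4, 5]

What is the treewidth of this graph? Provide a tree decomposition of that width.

Treewidth 3.
Bags: B1 = {1, 2, 4, 6}  B2 = {1, 4, 5, 6}  B3 = {1, 3, 4, 6}
Tree: B1–B2, B1–B3

The largest bag has 4 vertices, giving width 3; this decomposition certifies tw(G) ≤ 3. On the other hand G contains the 4-clique {1, 2, 4, 6}. A clique must lie in a single bag of any decomposition, so no decomposition can have width below 3. The upper and lower bounds meet at 3, so that is the treewidth.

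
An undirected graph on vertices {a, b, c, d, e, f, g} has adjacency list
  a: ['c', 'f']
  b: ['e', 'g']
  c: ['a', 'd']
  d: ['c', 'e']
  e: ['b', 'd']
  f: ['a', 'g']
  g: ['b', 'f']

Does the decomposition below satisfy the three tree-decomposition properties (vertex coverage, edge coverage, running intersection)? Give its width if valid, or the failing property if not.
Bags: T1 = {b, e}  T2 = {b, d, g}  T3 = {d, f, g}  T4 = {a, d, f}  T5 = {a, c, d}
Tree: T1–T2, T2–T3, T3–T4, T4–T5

No — edge (d,e) lies in no bag.

A tree decomposition must satisfy three properties: every vertex lies in some bag; for every edge, both endpoints lie together in some bag; and for every vertex, the bags containing it form a connected subtree. Here edge (d,e) lies in no bag, so the decomposition is invalid.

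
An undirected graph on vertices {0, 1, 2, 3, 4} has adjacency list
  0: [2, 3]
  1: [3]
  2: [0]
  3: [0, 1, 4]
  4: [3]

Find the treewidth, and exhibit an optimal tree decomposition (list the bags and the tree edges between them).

The largest bag has 2 vertices, giving width 1; this decomposition certifies tw(G) ≤ 1. Any graph with an edge has treewidth ≥ 1, and G has the edge 3–0. Hence tw(G) = 1 exactly.

Treewidth 1.
Bags: B1 = {0, 3}  B2 = {1, 3}  B3 = {3, 4}  B4 = {0, 2}
Tree: B1–B2, B2–B3, B1–B4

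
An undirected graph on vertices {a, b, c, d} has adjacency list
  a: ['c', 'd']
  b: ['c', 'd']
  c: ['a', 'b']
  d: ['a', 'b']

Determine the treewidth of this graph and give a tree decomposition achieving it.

Treewidth 2.
One optimal decomposition is:
Bags: B1 = {a, c, d}  B2 = {b, c, d}
Tree: B1–B2

The largest bag has 3 vertices, giving width 2; this decomposition certifies tw(G) ≤ 2. Since d–a–c–b–d is a cycle in G, G is not acyclic. Forests are exactly the graphs of treewidth ≤ 1, so tw(G) ≥ 2. The upper and lower bounds meet at 2, so that is the treewidth.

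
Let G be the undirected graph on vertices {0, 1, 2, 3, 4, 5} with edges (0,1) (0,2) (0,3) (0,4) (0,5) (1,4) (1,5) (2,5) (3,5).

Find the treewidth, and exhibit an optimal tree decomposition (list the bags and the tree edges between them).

Treewidth 2.
One such decomposition:
Bags: B1 = {0, 1, 5}  B2 = {0, 2, 5}  B3 = {0, 3, 5}  B4 = {0, 1, 4}
Tree: B1–B2, B1–B3, B1–B4

Every bag has size at most 3, so the width is 3 − 1 = 2 and tw(G) ≤ 2. For the lower bound, the 3 vertices {0, 1, 4} are pairwise adjacent, and any tree decomposition puts a clique entirely inside one bag — forcing width ≥ 2. The upper and lower bounds meet at 2, so that is the treewidth.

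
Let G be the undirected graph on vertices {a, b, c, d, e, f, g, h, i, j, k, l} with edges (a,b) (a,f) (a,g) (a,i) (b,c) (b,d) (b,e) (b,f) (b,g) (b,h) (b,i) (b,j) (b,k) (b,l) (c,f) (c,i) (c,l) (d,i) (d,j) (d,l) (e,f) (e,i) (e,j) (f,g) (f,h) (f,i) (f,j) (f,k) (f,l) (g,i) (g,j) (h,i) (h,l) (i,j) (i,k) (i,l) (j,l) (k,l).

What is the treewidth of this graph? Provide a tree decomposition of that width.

Every bag has size at most 5, so the width is 5 − 1 = 4 and tw(G) ≤ 4. Conversely, {b, d, i, j, l} is a clique of size 5, and the vertices of any clique must share a bag in every tree decomposition; so some bag has ≥ 5 vertices and tw(G) ≥ 4. Therefore the treewidth is 4.

Treewidth 4.
One such decomposition:
Bags: B1 = {b, f, i, j, l}  B2 = {b, e, f, i, j}  B3 = {b, c, f, i, l}  B4 = {b, f, g, i, j}  B5 = {b, d, i, j, l}  B6 = {b, f, i, k, l}  B7 = {a, b, f, g, i}  B8 = {b, f, h, i, l}
Tree: B1–B2, B1–B3, B1–B4, B1–B5, B3–B6, B4–B7, B3–B8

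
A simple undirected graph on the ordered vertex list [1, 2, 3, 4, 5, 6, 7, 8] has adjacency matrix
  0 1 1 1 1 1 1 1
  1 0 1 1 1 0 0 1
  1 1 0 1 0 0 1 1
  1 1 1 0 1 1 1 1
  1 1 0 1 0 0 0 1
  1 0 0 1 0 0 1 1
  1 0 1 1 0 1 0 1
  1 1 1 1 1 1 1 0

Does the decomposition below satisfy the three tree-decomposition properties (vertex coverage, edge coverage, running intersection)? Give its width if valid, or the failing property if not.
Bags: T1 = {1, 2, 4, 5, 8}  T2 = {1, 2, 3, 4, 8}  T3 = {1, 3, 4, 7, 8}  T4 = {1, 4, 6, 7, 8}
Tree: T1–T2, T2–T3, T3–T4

Yes; width 4.

Vertex coverage: the bags together contain {1, 2, 3, 4, 5, 6, 7, 8}, the full vertex set. Edge coverage: each edge of G has both endpoints in at least one bag. Running intersection: for every vertex, the bags containing it form a connected subtree. All three properties hold, so this is a valid tree decomposition of width max|bag| − 1 = 4, and hence tw(G) ≤ 4.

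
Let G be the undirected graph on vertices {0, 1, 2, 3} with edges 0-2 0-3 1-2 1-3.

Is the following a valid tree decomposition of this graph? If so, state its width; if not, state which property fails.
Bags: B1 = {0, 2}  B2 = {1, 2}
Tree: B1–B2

No — vertex 3 appears in no bag.

A tree decomposition must satisfy three properties: every vertex lies in some bag; for every edge, both endpoints lie together in some bag; and for every vertex, the bags containing it form a connected subtree. Here vertex 3 appears in no bag, so the decomposition is invalid.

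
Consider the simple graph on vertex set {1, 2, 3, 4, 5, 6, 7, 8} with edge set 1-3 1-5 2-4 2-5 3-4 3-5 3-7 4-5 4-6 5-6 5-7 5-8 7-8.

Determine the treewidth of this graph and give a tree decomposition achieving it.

Treewidth 2.
Bags: B1 = {2, 4, 5}  B2 = {3, 4, 5}  B3 = {3, 5, 7}  B4 = {1, 3, 5}  B5 = {4, 5, 6}  B6 = {5, 7, 8}
Tree: B1–B2, B2–B3, B3–B4, B1–B5, B3–B6

Each bag holds 3 vertices, so the decomposition has width 2, which upper-bounds the treewidth. On the other hand G contains the 3-clique {5, 7, 8}. A clique must lie in a single bag of any decomposition, so no decomposition can have width below 2. Hence tw(G) = 2 exactly.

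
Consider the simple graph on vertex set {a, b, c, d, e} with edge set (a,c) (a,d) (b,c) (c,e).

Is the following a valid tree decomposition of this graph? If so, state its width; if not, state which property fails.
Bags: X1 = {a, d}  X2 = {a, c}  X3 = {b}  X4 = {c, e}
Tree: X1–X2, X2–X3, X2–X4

No — edge (c,b) lies in no bag.

A tree decomposition must satisfy three properties: every vertex lies in some bag; for every edge, both endpoints lie together in some bag; and for every vertex, the bags containing it form a connected subtree. Here edge (c,b) lies in no bag, so the decomposition is invalid.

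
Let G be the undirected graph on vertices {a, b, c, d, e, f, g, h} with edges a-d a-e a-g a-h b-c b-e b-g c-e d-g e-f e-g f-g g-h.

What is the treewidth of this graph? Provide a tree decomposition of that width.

Treewidth 2.
One optimal decomposition is:
Bags: B1 = {b, e, g}  B2 = {b, c, e}  B3 = {e, f, g}  B4 = {a, e, g}  B5 = {a, d, g}  B6 = {a, g, h}
Tree: B1–B2, B1–B3, B3–B4, B4–B5, B5–B6

Every bag has size at most 3, so the width is 3 − 1 = 2 and tw(G) ≤ 2. On the other hand G contains the 3-clique {a, d, g}. A clique must lie in a single bag of any decomposition, so no decomposition can have width below 2. Combining the bounds, tw(G) = 2.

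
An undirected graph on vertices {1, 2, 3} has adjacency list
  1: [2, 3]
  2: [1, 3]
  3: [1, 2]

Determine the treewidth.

2

A width-2 tree decomposition is:
Bags: B1 = {1, 2, 3}
Tree: (single bag)
A single bag containing all 3 vertices is trivially a valid decomposition of width 2. For the lower bound, the 3 vertices {1, 2, 3} are pairwise adjacent, and any tree decomposition puts a clique entirely inside one bag — forcing width ≥ 2. The upper and lower bounds meet at 2, so that is the treewidth.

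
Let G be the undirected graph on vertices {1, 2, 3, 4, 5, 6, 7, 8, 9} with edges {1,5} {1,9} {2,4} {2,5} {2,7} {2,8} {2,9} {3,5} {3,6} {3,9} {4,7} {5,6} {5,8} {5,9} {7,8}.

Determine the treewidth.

A width-2 tree decomposition is:
Bags: B1 = {3, 5, 9}  B2 = {2, 5, 9}  B3 = {2, 5, 8}  B4 = {3, 5, 6}  B5 = {1, 5, 9}  B6 = {2, 7, 8}  B7 = {2, 4, 7}
Tree: B1–B2, B2–B3, B1–B4, B1–B5, B3–B6, B6–B7
The largest bag has 3 vertices, giving width 2; this decomposition certifies tw(G) ≤ 2. On the other hand G contains the 3-clique {2, 4, 7}. A clique must lie in a single bag of any decomposition, so no decomposition can have width below 2. Combining the bounds, tw(G) = 2.

2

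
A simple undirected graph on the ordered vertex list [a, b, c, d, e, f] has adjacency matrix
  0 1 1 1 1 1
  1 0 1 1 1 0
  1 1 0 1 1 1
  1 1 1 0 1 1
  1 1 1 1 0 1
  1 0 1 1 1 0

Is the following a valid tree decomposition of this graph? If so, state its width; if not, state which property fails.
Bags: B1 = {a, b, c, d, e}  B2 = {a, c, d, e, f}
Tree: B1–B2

Yes; width 4.

Every vertex of G appears in some bag (union = {a, b, c, d, e, f}); every edge is covered by a bag; and for each vertex v the set of bags containing v is connected in the bag tree. The decomposition is therefore valid. The largest bag has 5 vertices, so the width is 4.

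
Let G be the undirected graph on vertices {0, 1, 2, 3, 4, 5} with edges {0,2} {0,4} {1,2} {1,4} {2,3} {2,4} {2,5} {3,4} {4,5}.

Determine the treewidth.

2

A width-2 tree decomposition is:
Bags: B1 = {2, 3, 4}  B2 = {2, 4, 5}  B3 = {0, 2, 4}  B4 = {1, 2, 4}
Tree: B1–B2, B1–B3, B2–B4
Every bag has size at most 3, so the width is 3 − 1 = 2 and tw(G) ≤ 2. For the lower bound, the 3 vertices {0, 2, 4} are pairwise adjacent, and any tree decomposition puts a clique entirely inside one bag — forcing width ≥ 2. Hence tw(G) = 2 exactly.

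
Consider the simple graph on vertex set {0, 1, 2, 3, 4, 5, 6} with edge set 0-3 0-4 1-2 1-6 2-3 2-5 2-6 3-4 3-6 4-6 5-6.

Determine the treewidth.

A width-2 tree decomposition is:
Bags: B1 = {2, 3, 6}  B2 = {2, 5, 6}  B3 = {3, 4, 6}  B4 = {1, 2, 6}  B5 = {0, 3, 4}
Tree: B1–B2, B1–B3, B1–B4, B3–B5
Each bag holds 3 vertices, so the decomposition has width 2, which upper-bounds the treewidth. Conversely, {0, 3, 4} is a clique of size 3, and the vertices of any clique must share a bag in every tree decomposition; so some bag has ≥ 3 vertices and tw(G) ≥ 2. Therefore the treewidth is 2.

2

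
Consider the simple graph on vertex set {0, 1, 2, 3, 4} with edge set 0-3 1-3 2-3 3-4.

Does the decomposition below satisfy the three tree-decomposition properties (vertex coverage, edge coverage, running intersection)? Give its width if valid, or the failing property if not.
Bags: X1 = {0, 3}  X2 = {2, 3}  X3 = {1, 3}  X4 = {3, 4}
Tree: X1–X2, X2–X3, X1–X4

Every vertex of G appears in some bag (union = {0, 1, 2, 3, 4}); every edge is covered by a bag; and for each vertex v the set of bags containing v is connected in the bag tree. The decomposition is therefore valid. The largest bag has 2 vertices, so the width is 1.

Yes; width 1.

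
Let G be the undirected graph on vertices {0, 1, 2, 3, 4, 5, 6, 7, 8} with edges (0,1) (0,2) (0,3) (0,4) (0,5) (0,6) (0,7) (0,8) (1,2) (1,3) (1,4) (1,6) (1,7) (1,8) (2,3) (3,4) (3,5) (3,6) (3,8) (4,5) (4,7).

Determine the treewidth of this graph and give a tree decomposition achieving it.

Treewidth 3.
Bags: B1 = {0, 1, 3, 4}  B2 = {0, 3, 4, 5}  B3 = {0, 1, 3, 6}  B4 = {0, 1, 3, 8}  B5 = {0, 1, 4, 7}  B6 = {0, 1, 2, 3}
Tree: B1–B2, B1–B3, B1–B4, B1–B5, B3–B6

Every bag has size at most 4, so the width is 4 − 1 = 3 and tw(G) ≤ 3. On the other hand G contains the 4-clique {0, 1, 3, 8}. A clique must lie in a single bag of any decomposition, so no decomposition can have width below 3. Hence tw(G) = 3 exactly.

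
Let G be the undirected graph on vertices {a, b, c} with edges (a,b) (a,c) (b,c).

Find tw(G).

2

A width-2 tree decomposition is:
Bags: B1 = {a, b, c}
Tree: (single bag)
A single bag containing all 3 vertices is trivially a valid decomposition of width 2. For the lower bound, the 3 vertices {a, b, c} are pairwise adjacent, and any tree decomposition puts a clique entirely inside one bag — forcing width ≥ 2. The upper and lower bounds meet at 2, so that is the treewidth.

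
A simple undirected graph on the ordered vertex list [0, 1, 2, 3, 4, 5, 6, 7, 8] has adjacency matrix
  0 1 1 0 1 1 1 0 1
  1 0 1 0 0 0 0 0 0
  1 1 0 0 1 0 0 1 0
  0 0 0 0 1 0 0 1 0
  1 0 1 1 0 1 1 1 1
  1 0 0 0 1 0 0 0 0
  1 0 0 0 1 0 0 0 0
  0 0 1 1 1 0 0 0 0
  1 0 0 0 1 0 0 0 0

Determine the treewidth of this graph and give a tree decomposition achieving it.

The largest bag has 3 vertices, giving width 2; this decomposition certifies tw(G) ≤ 2. On the other hand G contains the 3-clique {0, 1, 2}. A clique must lie in a single bag of any decomposition, so no decomposition can have width below 2. Hence tw(G) = 2 exactly.

Treewidth 2.
One optimal decomposition is:
Bags: B1 = {0, 2, 4}  B2 = {0, 1, 2}  B3 = {0, 4, 6}  B4 = {2, 4, 7}  B5 = {0, 4, 5}  B6 = {3, 4, 7}  B7 = {0, 4, 8}
Tree: B1–B2, B1–B3, B1–B4, B3–B5, B4–B6, B1–B7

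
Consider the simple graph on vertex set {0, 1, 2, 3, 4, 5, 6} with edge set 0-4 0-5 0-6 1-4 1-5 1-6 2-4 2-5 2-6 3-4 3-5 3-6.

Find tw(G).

A width-3 tree decomposition is:
Bags: B1 = {1, 4, 5, 6}  B2 = {3, 4, 5, 6}  B3 = {2, 4, 5, 6}  B4 = {0, 4, 5, 6}
Tree: B1–B2, B2–B3, B3–B4
Each bag holds 4 vertices, so the decomposition has width 3, which upper-bounds the treewidth. For the lower bound: the 4 vertex sets {1,4}, {3,6}, {5}, {2} are disjoint, each induces a connected subgraph, and every pair is joined by at least one edge of G. Contracting each set to a single vertex therefore yields K_{4} as a minor, and since treewidth is minor-monotone, tw(G) ≥ tw(K_{4}) = 3. Therefore the treewidth is 3.

3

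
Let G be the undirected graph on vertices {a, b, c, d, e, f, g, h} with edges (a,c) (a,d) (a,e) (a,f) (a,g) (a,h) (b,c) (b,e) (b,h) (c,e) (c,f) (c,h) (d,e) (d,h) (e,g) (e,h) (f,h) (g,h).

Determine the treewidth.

3

A width-3 tree decomposition is:
Bags: B1 = {a, e, g, h}  B2 = {a, d, e, h}  B3 = {a, c, e, h}  B4 = {a, c, f, h}  B5 = {b, c, e, h}
Tree: B1–B2, B2–B3, B3–B4, B3–B5
The largest bag has 4 vertices, giving width 3; this decomposition certifies tw(G) ≤ 3. Conversely, {a, d, e, h} is a clique of size 4, and the vertices of any clique must share a bag in every tree decomposition; so some bag has ≥ 4 vertices and tw(G) ≥ 3. Combining the bounds, tw(G) = 3.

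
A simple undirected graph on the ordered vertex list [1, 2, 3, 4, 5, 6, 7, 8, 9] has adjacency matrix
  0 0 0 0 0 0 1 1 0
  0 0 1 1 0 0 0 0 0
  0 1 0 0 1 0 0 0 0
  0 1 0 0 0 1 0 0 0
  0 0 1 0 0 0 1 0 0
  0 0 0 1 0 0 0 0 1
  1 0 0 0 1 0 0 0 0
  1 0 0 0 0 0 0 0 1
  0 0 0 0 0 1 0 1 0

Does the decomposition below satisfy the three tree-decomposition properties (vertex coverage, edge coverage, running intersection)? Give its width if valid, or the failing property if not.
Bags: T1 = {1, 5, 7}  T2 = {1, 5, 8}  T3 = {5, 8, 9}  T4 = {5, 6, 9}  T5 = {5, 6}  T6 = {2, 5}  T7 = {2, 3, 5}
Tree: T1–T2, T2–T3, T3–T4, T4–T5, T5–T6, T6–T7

A tree decomposition must satisfy three properties: every vertex lies in some bag; for every edge, both endpoints lie together in some bag; and for every vertex, the bags containing it form a connected subtree. Here vertex 4 appears in no bag, so the decomposition is invalid.

No — vertex 4 appears in no bag.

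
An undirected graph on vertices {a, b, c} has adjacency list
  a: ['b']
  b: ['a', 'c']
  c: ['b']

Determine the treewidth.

1

A width-1 tree decomposition is:
Bags: B1 = {a, b}  B2 = {b, c}
Tree: B1–B2
Every bag has size at most 2, so the width is 2 − 1 = 1 and tw(G) ≤ 1. Any graph with an edge has treewidth ≥ 1, and G has the edge b–a. Therefore the treewidth is 1.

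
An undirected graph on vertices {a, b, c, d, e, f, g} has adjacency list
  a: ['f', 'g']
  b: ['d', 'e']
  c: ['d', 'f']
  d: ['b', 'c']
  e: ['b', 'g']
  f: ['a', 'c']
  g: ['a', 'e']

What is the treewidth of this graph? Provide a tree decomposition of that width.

Every bag has size at most 3, so the width is 3 − 1 = 2 and tw(G) ≤ 2. The edges f–a–g–e–b–d–c–f form a cycle, so G is not a tree and its treewidth is at least 2. The upper and lower bounds meet at 2, so that is the treewidth.

Treewidth 2.
Bags: B1 = {a, f, g}  B2 = {e, f, g}  B3 = {b, e, f}  B4 = {b, d, f}  B5 = {c, d, f}
Tree: B1–B2, B2–B3, B3–B4, B4–B5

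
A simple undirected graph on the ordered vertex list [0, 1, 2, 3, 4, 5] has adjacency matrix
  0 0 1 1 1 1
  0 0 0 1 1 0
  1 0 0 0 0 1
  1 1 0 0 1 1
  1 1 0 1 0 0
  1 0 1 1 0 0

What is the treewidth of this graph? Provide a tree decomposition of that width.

Each bag holds 3 vertices, so the decomposition has width 2, which upper-bounds the treewidth. Conversely, {0, 2, 5} is a clique of size 3, and the vertices of any clique must share a bag in every tree decomposition; so some bag has ≥ 3 vertices and tw(G) ≥ 2. The upper and lower bounds meet at 2, so that is the treewidth.

Treewidth 2.
Bags: B1 = {0, 3, 4}  B2 = {0, 3, 5}  B3 = {0, 2, 5}  B4 = {1, 3, 4}
Tree: B1–B2, B2–B3, B1–B4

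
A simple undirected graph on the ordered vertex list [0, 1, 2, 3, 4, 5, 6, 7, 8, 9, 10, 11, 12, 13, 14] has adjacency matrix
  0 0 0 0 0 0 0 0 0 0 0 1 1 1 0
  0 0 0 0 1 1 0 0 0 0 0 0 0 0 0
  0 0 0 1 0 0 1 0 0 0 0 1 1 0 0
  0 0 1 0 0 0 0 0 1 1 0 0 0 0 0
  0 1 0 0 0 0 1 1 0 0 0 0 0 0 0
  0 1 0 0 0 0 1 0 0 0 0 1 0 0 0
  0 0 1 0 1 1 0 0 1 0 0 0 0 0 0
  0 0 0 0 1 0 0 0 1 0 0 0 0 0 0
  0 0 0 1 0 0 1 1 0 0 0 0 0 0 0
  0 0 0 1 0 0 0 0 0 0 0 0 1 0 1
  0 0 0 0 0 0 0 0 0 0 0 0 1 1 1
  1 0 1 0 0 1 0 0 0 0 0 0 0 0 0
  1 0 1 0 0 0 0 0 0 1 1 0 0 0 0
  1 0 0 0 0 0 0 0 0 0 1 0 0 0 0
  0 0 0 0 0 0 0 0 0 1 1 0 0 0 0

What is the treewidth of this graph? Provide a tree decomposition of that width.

Treewidth 3.
One optimal decomposition is:
Bags: B1 = {1, 4, 5, 7}  B2 = {4, 5, 6, 7}  B3 = {5, 6, 7, 8}  B4 = {5, 6, 8, 11}  B5 = {2, 6, 8, 11}  B6 = {2, 3, 8, 11}  B7 = {0, 2, 3, 11}  B8 = {0, 2, 3, 12}  B9 = {0, 3, 9, 12}  B10 = {0, 9, 12, 13}  B11 = {9, 10, 12, 13}  B12 = {9, 10, 13, 14}
Tree: B1–B2, B2–B3, B3–B4, B4–B5, B5–B6, B6–B7, B7–B8, B8–B9, B9–B10, B10–B11, B11–B12

The largest bag has 4 vertices, giving width 3; this decomposition certifies tw(G) ≤ 3. For the lower bound: the 4 vertex sets {1,4,7}, {5}, {6}, {2,3,8,11} are disjoint, each induces a connected subgraph, and every pair is joined by at least one edge of G. Contracting each set to a single vertex therefore yields K_{4} as a minor, and since treewidth is minor-monotone, tw(G) ≥ tw(K_{4}) = 3. Therefore the treewidth is 3.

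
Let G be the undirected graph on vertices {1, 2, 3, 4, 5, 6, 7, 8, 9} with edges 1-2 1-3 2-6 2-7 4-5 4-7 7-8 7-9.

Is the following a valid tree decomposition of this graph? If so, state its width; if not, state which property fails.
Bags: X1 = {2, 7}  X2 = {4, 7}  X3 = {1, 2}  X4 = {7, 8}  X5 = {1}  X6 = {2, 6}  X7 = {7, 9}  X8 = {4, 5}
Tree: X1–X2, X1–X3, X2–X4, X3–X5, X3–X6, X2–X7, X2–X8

A tree decomposition must satisfy three properties: every vertex lies in some bag; for every edge, both endpoints lie together in some bag; and for every vertex, the bags containing it form a connected subtree. Here vertex 3 appears in no bag, so the decomposition is invalid.

No — vertex 3 appears in no bag.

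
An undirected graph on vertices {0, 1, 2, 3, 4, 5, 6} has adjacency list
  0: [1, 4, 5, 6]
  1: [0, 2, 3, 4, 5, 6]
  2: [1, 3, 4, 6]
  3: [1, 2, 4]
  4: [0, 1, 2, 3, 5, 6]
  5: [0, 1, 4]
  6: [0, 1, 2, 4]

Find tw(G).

A width-3 tree decomposition is:
Bags: B1 = {1, 2, 4, 6}  B2 = {0, 1, 4, 6}  B3 = {0, 1, 4, 5}  B4 = {1, 2, 3, 4}
Tree: B1–B2, B2–B3, B1–B4
Every bag has size at most 4, so the width is 4 − 1 = 3 and tw(G) ≤ 3. For the lower bound, the 4 vertices {0, 1, 4, 5} are pairwise adjacent, and any tree decomposition puts a clique entirely inside one bag — forcing width ≥ 3. Hence tw(G) = 3 exactly.

3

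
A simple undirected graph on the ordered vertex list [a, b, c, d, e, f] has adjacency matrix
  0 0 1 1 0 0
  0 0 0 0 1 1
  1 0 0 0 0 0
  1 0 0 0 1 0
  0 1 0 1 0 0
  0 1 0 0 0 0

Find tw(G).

1

A width-1 tree decomposition is:
Bags: B1 = {b, f}  B2 = {b, e}  B3 = {d, e}  B4 = {a, d}  B5 = {a, c}
Tree: B1–B2, B2–B3, B3–B4, B4–B5
Each bag holds 2 vertices, so the decomposition has width 1, which upper-bounds the treewidth. Since G has at least one edge (e.g. f–b), it is not an edgeless graph, so tw(G) ≥ 1. Therefore the treewidth is 1.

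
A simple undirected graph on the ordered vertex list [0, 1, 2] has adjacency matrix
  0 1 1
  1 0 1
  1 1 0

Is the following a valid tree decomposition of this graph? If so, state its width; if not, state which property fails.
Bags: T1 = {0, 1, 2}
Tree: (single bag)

Yes; width 2.

Checking the three conditions: (i) the bags cover all of {0, 1, 2}; (ii) for each edge, some bag contains both endpoints; (iii) the bags containing any fixed vertex form a subtree. All hold, so the decomposition is valid with width 3 − 1 = 2.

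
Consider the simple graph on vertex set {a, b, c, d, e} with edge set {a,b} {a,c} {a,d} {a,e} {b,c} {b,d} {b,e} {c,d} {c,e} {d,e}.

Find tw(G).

A width-4 tree decomposition is:
Bags: B1 = {a, b, c, d, e}
Tree: (single bag)
With just one bag of size 5, the width is 5 − 1 = 4, so tw(G) ≤ 4. Conversely, {a, b, c, d, e} is a clique of size 5, and the vertices of any clique must share a bag in every tree decomposition; so some bag has ≥ 5 vertices and tw(G) ≥ 4. Hence tw(G) = 4 exactly.

4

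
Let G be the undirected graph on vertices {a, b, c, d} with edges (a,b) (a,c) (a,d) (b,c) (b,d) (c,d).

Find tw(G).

3

A width-3 tree decomposition is:
Bags: B1 = {a, b, c, d}
Tree: (single bag)
A single bag containing all 4 vertices is trivially a valid decomposition of width 3. For the lower bound, the 4 vertices {a, b, c, d} are pairwise adjacent, and any tree decomposition puts a clique entirely inside one bag — forcing width ≥ 3. Combining the bounds, tw(G) = 3.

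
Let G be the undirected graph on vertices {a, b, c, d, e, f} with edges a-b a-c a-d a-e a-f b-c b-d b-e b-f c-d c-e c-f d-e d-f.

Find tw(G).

4

A width-4 tree decomposition is:
Bags: B1 = {a, b, c, d, f}  B2 = {a, b, c, d, e}
Tree: B1–B2
Each bag holds 5 vertices, so the decomposition has width 4, which upper-bounds the treewidth. On the other hand G contains the 5-clique {a, b, c, d, e}. A clique must lie in a single bag of any decomposition, so no decomposition can have width below 4. The upper and lower bounds meet at 4, so that is the treewidth.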